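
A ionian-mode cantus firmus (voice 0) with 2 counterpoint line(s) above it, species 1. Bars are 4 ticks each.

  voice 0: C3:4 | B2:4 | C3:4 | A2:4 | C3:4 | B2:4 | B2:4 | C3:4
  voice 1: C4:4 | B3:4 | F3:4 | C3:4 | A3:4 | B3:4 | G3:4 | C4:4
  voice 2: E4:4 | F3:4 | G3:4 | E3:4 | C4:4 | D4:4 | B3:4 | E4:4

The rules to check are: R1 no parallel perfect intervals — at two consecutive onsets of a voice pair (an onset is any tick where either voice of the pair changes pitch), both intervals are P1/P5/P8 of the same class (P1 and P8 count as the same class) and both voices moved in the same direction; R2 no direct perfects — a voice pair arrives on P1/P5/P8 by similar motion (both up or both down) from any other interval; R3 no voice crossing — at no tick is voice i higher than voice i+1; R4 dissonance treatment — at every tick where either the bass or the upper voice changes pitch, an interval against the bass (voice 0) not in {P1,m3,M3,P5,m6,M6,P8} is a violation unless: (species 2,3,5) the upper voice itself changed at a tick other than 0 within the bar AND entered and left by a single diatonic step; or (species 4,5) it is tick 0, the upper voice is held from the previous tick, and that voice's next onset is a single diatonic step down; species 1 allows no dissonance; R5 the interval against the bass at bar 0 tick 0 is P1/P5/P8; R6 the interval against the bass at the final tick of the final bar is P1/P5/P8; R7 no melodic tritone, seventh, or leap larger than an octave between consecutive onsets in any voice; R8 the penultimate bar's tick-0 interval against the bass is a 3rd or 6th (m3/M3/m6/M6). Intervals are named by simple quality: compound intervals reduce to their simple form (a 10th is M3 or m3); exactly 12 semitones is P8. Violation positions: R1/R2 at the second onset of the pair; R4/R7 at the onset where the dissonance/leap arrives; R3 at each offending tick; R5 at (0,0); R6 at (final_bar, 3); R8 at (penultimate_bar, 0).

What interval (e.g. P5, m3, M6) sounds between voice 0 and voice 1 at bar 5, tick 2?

voice 0=B2 voice 1=B3 -> P8

P8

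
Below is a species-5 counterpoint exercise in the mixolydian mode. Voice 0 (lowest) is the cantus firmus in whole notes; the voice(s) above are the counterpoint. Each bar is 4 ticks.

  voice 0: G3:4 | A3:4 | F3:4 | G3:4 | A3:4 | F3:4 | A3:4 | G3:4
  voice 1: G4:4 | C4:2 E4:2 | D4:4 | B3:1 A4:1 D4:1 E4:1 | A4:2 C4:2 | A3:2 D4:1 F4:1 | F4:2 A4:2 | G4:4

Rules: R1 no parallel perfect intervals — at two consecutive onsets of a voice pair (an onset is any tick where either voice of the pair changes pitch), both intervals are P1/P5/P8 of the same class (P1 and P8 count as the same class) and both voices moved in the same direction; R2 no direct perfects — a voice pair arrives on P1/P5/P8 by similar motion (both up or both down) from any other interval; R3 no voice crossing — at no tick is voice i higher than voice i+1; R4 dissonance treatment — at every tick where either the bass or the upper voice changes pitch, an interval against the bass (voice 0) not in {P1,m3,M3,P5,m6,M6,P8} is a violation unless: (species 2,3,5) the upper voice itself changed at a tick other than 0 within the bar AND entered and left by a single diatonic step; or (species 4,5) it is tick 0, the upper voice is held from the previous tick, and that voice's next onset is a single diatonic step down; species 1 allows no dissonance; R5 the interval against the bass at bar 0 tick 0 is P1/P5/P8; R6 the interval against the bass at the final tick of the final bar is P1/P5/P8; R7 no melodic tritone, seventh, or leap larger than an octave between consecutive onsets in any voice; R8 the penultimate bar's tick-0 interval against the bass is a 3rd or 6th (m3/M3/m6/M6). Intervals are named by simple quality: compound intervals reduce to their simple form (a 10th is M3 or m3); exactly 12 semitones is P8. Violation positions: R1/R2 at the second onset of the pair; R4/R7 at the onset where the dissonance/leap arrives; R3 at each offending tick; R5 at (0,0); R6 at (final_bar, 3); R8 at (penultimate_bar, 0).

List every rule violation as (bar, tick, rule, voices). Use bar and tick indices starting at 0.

(3, 1, R4, (0, 1))
(3, 1, R7, (1,))
(4, 0, R2, (0, 1))
(7, 0, R1, (0, 1))

bar 0: v0=G3 v1=G4 downbeat P8
bar 1: v0=A3 v1=C4 downbeat m3
bar 2: v0=F3 v1=D4 downbeat M6
bar 3: v0=G3 v1=B3 downbeat M3
bar 4: v0=A3 v1=A4 downbeat P8
bar 5: v0=F3 v1=A3 downbeat M3
bar 6: v0=A3 v1=F4 downbeat m6
bar 7: v0=G3 v1=G4 downbeat P8
  -> R4 @ bar 3 tick 1 v(0, 1): G3/A4 M2 untreated
  -> R7 @ bar 3 tick 1 v(1,): B3->A4 leap 10st
  -> R2 @ bar 4 tick 0 v(0, 1): G3/E4 M6 -> A3/A4 P8 similar
  -> R1 @ bar 7 tick 0 v(0, 1): A3/A4 P8 -> G3/G4 P8 similar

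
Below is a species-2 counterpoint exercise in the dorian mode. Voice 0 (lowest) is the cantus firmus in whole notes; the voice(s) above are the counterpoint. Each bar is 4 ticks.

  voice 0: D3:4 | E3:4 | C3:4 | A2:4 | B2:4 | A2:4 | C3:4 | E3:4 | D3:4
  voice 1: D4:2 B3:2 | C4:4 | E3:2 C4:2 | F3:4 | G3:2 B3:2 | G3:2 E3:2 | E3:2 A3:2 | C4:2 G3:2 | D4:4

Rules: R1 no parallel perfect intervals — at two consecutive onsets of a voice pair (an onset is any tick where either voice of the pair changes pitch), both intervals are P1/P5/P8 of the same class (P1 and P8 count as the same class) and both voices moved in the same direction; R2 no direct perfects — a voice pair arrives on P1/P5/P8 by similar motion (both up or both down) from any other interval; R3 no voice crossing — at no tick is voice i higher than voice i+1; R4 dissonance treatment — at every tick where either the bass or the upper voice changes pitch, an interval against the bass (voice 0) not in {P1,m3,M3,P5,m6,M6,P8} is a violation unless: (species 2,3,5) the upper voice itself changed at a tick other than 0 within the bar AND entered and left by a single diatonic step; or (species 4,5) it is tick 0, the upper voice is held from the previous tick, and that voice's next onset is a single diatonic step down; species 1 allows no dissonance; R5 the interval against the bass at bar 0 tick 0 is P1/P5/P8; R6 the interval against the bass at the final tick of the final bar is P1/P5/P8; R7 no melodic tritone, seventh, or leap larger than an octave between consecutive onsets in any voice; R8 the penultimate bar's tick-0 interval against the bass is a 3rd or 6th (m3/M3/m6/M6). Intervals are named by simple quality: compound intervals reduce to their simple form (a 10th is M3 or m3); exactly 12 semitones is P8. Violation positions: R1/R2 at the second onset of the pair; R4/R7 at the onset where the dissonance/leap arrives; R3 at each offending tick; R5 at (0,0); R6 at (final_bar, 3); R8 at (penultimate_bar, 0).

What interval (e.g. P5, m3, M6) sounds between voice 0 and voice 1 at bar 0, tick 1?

voice 0=D3 voice 1=D4 -> P8

P8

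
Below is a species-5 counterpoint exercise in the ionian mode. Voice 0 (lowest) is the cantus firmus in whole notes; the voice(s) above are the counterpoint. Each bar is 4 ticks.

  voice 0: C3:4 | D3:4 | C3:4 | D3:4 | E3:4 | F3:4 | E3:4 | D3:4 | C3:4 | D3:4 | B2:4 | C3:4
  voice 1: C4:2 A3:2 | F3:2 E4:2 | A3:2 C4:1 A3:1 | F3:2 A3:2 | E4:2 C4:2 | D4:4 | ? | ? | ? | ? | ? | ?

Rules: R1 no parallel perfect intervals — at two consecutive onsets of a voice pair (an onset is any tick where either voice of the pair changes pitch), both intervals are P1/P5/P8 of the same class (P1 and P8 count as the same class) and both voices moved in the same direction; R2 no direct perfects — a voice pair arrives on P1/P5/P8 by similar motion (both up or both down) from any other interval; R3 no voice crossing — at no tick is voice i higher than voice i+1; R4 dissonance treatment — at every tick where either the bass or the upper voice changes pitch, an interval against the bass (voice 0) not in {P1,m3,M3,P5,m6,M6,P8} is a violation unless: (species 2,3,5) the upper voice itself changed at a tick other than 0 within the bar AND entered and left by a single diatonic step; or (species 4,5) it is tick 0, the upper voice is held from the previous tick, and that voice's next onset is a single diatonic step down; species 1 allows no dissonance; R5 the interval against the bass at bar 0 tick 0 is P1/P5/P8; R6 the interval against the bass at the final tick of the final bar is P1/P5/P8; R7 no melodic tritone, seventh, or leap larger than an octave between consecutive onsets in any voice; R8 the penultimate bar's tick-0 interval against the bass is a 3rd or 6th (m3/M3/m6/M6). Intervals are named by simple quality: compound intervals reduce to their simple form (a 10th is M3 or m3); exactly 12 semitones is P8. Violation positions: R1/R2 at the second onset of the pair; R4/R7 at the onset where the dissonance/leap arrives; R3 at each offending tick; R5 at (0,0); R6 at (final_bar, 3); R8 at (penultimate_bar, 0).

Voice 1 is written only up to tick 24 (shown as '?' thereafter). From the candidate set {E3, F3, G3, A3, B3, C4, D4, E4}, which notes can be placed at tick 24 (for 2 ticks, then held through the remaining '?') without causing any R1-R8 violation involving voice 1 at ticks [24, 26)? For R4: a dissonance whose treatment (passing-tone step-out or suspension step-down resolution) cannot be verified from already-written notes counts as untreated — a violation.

{C4, E4, G3}

E3: violates R2,R7
F3: violates R4
G3: legal
A3: violates R4
B3: violates R2
C4: legal
D4: violates R4
E4: legal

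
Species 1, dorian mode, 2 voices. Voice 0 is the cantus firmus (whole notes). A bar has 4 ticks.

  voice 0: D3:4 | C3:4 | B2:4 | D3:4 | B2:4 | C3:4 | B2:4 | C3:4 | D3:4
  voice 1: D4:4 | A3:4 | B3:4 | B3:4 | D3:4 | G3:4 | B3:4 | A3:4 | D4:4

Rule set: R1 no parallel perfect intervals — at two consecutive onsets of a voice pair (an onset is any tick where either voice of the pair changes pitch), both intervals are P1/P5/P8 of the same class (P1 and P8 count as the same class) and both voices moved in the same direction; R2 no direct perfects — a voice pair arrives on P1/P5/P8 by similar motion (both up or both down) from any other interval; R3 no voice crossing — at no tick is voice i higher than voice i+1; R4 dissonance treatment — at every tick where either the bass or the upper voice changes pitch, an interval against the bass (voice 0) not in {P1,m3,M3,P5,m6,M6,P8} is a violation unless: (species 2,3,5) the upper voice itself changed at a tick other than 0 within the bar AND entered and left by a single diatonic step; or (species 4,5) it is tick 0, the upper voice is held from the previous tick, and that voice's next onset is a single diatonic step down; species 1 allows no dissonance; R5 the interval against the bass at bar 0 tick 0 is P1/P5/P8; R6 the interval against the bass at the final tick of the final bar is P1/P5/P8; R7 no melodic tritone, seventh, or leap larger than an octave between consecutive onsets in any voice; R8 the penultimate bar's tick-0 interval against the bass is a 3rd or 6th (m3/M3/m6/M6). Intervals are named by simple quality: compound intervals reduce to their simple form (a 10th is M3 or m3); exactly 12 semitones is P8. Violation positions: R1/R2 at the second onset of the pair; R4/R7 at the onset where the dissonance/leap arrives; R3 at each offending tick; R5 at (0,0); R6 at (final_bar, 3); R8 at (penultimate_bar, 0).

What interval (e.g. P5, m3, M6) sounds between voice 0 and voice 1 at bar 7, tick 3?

M6

voice 0=C3 voice 1=A3 -> M6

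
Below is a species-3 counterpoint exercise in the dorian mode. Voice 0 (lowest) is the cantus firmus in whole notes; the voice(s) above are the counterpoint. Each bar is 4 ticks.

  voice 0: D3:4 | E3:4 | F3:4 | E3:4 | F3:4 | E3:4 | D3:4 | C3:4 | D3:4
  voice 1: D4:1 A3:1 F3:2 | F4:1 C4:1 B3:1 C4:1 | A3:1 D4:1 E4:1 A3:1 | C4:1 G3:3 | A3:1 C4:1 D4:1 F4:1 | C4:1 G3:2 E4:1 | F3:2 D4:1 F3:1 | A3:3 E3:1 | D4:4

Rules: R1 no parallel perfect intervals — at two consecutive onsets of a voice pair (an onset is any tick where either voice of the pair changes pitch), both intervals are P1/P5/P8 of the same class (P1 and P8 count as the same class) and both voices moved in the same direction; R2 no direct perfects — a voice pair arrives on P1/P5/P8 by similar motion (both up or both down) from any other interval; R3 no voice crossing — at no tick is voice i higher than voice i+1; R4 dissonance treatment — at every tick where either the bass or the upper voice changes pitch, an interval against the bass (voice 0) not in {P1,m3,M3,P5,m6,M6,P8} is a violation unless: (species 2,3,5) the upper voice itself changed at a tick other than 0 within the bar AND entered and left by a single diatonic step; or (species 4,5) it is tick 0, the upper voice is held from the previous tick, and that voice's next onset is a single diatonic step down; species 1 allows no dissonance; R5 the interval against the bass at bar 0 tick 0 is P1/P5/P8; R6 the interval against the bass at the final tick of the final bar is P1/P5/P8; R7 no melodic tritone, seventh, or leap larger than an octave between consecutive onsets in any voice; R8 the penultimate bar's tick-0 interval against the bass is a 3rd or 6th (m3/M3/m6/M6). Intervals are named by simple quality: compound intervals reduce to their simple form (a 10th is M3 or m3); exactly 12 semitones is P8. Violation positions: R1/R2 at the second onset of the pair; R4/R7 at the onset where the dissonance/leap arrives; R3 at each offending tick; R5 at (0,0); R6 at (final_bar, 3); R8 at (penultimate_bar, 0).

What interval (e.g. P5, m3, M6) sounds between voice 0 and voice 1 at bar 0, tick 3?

voice 0=D3 voice 1=F3 -> m3

m3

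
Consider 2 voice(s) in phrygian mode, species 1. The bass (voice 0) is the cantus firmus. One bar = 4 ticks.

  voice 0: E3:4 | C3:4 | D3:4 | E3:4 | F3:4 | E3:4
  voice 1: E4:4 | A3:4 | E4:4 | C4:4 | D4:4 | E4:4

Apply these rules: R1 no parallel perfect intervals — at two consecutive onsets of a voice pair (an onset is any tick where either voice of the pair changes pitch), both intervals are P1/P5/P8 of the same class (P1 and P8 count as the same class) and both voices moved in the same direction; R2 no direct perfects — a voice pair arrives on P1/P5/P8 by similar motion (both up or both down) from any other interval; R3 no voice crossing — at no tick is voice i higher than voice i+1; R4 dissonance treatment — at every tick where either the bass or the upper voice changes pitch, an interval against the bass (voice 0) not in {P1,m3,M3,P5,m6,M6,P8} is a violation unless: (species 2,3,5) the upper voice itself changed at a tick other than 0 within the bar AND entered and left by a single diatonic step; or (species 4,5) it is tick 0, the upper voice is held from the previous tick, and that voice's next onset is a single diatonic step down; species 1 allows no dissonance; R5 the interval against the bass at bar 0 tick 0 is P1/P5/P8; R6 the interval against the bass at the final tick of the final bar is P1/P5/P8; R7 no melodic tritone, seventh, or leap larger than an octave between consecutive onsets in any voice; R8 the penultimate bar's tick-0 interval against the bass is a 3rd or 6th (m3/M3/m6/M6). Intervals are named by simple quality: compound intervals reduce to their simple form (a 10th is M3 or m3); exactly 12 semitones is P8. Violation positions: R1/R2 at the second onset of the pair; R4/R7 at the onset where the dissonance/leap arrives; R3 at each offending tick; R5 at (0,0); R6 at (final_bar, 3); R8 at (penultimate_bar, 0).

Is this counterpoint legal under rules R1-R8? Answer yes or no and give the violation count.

bar 0: v0=E3 v1=E4 (P8)
bar 1: v0=C3 v1=A3 (M6)
bar 2: v0=D3 v1=E4 (M2)
bar 3: v0=E3 v1=C4 (m6)
bar 4: v0=F3 v1=D4 (M6)
bar 5: v0=E3 v1=E4 (P8)
  R4 @ bar2.0: D3/E4 M2 untreated

No (1 violations)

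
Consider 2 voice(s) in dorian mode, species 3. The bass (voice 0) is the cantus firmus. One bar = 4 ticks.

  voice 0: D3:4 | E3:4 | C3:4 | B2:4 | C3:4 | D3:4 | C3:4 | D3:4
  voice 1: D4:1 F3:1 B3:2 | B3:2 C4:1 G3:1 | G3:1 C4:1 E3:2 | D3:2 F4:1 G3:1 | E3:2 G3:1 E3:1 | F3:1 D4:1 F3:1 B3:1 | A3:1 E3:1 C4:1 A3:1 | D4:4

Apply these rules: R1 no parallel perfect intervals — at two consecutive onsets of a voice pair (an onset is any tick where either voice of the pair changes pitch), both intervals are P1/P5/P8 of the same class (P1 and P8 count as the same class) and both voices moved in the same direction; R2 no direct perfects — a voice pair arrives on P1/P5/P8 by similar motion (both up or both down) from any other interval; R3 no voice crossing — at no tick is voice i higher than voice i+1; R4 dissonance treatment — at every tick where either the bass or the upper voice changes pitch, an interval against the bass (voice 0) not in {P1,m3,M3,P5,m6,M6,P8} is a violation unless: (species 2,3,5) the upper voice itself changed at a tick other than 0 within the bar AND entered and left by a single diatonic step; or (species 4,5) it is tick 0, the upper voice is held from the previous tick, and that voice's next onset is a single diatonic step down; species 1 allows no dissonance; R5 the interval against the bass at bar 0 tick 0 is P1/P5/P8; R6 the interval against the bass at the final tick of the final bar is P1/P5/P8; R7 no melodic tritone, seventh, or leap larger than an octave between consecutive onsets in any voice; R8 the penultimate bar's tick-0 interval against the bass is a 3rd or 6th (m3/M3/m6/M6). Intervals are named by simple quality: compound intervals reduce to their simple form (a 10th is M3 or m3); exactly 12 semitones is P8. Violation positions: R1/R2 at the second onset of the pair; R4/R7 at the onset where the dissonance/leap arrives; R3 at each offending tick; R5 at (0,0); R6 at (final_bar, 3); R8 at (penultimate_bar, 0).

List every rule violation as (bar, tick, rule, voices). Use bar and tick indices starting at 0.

bar 0: v0=D3 v1=D4 downbeat P8
bar 1: v0=E3 v1=B3 downbeat P5
bar 2: v0=C3 v1=G3 downbeat P5
bar 3: v0=B2 v1=D3 downbeat m3
bar 4: v0=C3 v1=E3 downbeat M3
bar 5: v0=D3 v1=F3 downbeat m3
bar 6: v0=C3 v1=A3 downbeat M6
bar 7: v0=D3 v1=D4 downbeat P8
  -> R7 @ bar 0 tick 2 v(1,): F3->B3 leap 6st
  -> R4 @ bar 3 tick 2 v(0, 1): B2/F4 TT untreated
  -> R7 @ bar 3 tick 2 v(1,): D3->F4 leap 15st
  -> R7 @ bar 3 tick 3 v(1,): F4->G3 leap 10st
  -> R7 @ bar 5 tick 3 v(1,): F3->B3 leap 6st
  -> R2 @ bar 7 tick 0 v(0, 1): C3/A3 M6 -> D3/D4 P8 similar

(0, 2, R7, (1,))
(3, 2, R4, (0, 1))
(3, 2, R7, (1,))
(3, 3, R7, (1,))
(5, 3, R7, (1,))
(7, 0, R2, (0, 1))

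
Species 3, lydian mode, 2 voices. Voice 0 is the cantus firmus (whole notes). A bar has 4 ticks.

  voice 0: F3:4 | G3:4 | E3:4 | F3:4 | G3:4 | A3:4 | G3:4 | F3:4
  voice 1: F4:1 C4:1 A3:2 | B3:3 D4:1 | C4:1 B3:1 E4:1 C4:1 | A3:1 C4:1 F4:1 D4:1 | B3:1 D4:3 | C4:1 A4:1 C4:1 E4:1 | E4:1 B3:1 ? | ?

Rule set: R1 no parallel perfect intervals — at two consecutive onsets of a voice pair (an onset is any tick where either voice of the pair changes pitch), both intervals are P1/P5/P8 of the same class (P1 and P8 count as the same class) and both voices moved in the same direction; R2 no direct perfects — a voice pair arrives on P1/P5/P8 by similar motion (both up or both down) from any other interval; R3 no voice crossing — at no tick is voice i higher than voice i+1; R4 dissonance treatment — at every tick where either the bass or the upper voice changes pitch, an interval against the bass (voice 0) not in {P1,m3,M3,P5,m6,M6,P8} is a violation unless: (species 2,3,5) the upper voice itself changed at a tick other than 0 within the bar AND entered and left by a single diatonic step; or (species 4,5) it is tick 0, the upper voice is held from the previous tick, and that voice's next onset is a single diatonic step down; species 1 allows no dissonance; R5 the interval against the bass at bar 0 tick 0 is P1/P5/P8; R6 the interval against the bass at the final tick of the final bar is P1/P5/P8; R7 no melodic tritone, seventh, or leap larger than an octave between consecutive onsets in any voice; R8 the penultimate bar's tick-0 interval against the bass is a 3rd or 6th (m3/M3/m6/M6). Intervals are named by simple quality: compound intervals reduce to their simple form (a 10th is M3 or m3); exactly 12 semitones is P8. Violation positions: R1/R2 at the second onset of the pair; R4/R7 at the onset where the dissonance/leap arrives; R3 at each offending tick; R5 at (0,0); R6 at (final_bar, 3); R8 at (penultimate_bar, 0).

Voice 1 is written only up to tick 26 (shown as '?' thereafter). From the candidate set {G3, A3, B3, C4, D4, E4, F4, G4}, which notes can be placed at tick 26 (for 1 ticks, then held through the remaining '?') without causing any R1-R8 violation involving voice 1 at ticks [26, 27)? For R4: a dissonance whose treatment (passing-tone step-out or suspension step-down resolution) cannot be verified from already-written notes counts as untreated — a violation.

{B3, D4, E4, G3, G4}

G3: legal
A3: violates R4
B3: legal
C4: violates R4
D4: legal
E4: legal
F4: violates R4,R7
G4: legal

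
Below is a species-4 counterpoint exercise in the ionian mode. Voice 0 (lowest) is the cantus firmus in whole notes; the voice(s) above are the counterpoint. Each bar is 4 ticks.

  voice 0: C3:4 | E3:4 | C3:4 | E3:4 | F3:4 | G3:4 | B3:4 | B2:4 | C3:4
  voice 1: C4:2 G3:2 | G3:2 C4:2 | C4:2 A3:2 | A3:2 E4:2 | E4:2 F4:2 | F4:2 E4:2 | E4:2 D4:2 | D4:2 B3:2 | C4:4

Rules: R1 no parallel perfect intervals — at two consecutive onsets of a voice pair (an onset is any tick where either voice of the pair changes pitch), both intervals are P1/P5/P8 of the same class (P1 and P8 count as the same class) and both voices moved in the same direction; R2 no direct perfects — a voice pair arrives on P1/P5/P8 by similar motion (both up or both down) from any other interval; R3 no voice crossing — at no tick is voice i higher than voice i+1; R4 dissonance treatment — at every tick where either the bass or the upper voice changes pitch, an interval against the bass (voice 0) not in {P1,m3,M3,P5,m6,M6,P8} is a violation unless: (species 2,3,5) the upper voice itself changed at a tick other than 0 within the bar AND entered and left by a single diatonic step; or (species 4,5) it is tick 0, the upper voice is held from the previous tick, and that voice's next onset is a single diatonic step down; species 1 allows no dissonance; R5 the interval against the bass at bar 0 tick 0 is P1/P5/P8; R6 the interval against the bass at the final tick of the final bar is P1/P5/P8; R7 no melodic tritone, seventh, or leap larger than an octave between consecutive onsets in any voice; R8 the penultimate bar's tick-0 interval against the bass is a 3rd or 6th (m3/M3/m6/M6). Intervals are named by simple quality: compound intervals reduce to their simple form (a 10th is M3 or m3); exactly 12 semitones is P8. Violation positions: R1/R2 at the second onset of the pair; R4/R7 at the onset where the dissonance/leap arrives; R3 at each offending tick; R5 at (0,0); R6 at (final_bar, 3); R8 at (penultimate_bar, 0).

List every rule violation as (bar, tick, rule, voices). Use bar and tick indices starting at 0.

bar 0: v0=C3 v1=C4 downbeat P8
bar 1: v0=E3 v1=G3 downbeat m3
bar 2: v0=C3 v1=C4 downbeat P8
bar 3: v0=E3 v1=A3 downbeat P4
bar 4: v0=F3 v1=E4 downbeat M7
bar 5: v0=G3 v1=F4 downbeat m7
bar 6: v0=B3 v1=E4 downbeat P4
bar 7: v0=B2 v1=D4 downbeat m3
bar 8: v0=C3 v1=C4 downbeat P8
  -> R4 @ bar 3 tick 0 v(0, 1): E3/A3 P4 untreated
  -> R4 @ bar 4 tick 0 v(0, 1): F3/E4 M7 untreated
  -> R1 @ bar 8 tick 0 v(0, 1): B2/B3 P8 -> C3/C4 P8 similar

(3, 0, R4, (0, 1))
(4, 0, R4, (0, 1))
(8, 0, R1, (0, 1))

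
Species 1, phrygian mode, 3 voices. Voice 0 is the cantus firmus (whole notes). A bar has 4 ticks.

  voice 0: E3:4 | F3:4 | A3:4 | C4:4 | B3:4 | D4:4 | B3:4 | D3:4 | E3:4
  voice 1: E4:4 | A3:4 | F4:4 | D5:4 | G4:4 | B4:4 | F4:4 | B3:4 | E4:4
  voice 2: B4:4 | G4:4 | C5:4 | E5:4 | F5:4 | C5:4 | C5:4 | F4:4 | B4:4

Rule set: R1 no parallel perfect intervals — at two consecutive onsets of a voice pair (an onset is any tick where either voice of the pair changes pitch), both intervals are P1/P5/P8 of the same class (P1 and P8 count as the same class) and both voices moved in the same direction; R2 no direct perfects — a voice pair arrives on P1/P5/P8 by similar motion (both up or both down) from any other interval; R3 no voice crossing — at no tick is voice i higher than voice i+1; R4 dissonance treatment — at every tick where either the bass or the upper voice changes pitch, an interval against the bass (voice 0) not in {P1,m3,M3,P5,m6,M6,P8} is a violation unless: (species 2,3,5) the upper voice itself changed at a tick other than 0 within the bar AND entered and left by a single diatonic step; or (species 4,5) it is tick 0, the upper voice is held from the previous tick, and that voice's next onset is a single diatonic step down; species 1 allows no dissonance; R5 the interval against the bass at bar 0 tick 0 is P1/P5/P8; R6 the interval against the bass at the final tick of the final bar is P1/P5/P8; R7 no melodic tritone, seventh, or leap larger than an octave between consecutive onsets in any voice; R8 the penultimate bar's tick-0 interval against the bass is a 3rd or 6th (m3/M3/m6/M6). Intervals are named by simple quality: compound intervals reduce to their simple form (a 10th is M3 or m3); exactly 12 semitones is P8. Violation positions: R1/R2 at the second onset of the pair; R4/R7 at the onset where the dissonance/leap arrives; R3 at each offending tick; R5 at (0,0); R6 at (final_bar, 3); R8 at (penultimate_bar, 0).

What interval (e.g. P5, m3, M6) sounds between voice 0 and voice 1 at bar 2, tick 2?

voice 0=A3 voice 1=F4 -> m6

m6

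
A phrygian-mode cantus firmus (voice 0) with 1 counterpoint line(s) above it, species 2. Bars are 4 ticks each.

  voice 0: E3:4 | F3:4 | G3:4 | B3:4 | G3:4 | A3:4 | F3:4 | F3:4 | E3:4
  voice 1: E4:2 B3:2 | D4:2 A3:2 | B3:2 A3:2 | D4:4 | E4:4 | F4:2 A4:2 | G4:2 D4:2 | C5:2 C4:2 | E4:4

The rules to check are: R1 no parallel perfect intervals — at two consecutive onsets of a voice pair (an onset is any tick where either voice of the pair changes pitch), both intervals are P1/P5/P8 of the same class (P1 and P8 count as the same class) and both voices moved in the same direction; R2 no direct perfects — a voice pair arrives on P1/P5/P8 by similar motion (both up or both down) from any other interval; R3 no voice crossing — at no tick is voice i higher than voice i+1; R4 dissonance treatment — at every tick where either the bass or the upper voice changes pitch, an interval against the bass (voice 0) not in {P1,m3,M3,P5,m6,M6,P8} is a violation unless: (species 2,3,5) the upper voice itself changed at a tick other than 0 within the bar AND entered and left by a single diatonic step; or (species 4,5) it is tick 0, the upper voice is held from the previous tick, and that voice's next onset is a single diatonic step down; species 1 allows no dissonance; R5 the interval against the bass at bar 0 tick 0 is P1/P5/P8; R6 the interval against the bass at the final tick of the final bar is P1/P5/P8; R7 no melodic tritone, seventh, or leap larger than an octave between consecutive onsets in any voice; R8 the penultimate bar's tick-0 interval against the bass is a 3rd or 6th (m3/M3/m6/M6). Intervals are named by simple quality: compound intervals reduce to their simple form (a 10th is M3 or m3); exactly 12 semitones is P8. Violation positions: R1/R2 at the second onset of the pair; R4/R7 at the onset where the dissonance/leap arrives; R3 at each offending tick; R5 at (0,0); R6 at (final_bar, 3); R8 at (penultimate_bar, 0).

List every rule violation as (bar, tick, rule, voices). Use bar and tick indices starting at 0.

(2, 2, R4, (0, 1))
(6, 0, R4, (0, 1))
(7, 0, R7, (1,))
(7, 0, R8, (0, 1))

bar 0: v0=E3 v1=E4 downbeat P8
bar 1: v0=F3 v1=D4 downbeat M6
bar 2: v0=G3 v1=B3 downbeat M3
bar 3: v0=B3 v1=D4 downbeat m3
bar 4: v0=G3 v1=E4 downbeat M6
bar 5: v0=A3 v1=F4 downbeat m6
bar 6: v0=F3 v1=G4 downbeat M2
bar 7: v0=F3 v1=C5 downbeat P5
bar 8: v0=E3 v1=E4 downbeat P8
  -> R4 @ bar 2 tick 2 v(0, 1): G3/A3 M2 untreated
  -> R4 @ bar 6 tick 0 v(0, 1): F3/G4 M2 untreated
  -> R7 @ bar 7 tick 0 v(1,): D4->C5 leap 10st
  -> R8 @ bar 7 tick 0 v(0, 1): penult P5 not 3rd/6th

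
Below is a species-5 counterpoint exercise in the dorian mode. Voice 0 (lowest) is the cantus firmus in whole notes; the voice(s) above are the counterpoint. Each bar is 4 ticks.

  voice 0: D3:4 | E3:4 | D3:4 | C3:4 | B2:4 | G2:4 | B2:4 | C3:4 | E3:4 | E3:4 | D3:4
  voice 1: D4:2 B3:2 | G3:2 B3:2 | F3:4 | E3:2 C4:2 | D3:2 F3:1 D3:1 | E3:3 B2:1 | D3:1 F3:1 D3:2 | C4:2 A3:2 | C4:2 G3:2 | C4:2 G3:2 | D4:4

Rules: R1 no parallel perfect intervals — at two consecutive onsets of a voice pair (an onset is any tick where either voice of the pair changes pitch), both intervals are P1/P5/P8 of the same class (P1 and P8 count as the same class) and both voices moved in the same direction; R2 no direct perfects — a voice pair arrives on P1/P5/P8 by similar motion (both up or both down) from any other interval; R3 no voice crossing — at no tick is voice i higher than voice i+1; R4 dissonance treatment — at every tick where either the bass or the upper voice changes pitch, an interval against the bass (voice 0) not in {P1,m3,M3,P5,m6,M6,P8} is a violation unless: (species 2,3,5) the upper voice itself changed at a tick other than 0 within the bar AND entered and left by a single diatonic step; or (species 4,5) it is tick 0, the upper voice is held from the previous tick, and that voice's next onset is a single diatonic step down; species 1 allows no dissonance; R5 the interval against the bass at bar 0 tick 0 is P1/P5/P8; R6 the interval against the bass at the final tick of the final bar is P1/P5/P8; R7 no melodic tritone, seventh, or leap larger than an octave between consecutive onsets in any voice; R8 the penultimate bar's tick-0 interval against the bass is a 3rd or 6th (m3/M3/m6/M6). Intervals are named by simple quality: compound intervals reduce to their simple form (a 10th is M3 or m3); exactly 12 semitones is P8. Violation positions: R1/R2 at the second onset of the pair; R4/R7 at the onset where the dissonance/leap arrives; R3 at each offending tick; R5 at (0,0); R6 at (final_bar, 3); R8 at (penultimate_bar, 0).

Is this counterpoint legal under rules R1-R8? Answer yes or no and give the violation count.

bar 0: v0=D3 v1=D4 (P8)
bar 1: v0=E3 v1=G3 (m3)
bar 2: v0=D3 v1=F3 (m3)
bar 3: v0=C3 v1=E3 (M3)
bar 4: v0=B2 v1=D3 (m3)
bar 5: v0=G2 v1=E3 (M6)
bar 6: v0=B2 v1=D3 (m3)
bar 7: v0=C3 v1=C4 (P8)
bar 8: v0=E3 v1=C4 (m6)
bar 9: v0=E3 v1=C4 (m6)
bar 10: v0=D3 v1=D4 (P8)
  R7 @ bar2.0: B3->F3 leap 6st
  R7 @ bar4.0: C4->D3 leap 10st
  R4 @ bar4.2: B2/F3 TT untreated
  R4 @ bar6.1: B2/F3 TT untreated
  R2 @ bar7.0: B2/D3 m3 -> C3/C4 P8 similar
  R7 @ bar7.0: D3->C4 leap 10st

No (6 violations)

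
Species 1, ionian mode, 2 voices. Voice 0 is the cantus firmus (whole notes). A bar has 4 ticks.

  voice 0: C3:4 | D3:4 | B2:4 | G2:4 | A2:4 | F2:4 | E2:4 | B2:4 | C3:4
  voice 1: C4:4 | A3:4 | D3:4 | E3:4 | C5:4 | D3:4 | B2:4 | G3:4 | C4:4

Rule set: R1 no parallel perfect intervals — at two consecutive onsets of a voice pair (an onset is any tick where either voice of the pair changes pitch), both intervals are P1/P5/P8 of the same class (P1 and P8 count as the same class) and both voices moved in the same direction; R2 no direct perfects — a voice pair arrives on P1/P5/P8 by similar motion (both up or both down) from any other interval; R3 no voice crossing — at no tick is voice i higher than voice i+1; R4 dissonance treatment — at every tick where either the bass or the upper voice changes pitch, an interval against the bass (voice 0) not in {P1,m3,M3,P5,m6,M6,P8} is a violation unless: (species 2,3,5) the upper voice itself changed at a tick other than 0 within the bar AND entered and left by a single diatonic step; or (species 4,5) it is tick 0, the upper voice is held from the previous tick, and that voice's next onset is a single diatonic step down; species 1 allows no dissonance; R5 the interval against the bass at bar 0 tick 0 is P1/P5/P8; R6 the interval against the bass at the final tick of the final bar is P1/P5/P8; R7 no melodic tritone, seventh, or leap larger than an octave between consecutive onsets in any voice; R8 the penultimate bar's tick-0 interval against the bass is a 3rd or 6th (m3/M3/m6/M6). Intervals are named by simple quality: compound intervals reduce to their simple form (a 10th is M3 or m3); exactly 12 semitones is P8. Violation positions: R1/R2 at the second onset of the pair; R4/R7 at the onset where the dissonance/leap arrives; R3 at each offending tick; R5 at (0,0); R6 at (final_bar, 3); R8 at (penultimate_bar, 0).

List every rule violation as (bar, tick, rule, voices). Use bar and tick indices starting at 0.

(4, 0, R7, (1,))
(5, 0, R7, (1,))
(6, 0, R2, (0, 1))
(8, 0, R2, (0, 1))

bar 0: v0=C3 v1=C4 downbeat P8
bar 1: v0=D3 v1=A3 downbeat P5
bar 2: v0=B2 v1=D3 downbeat m3
bar 3: v0=G2 v1=E3 downbeat M6
bar 4: v0=A2 v1=C5 downbeat m3
bar 5: v0=F2 v1=D3 downbeat M6
bar 6: v0=E2 v1=B2 downbeat P5
bar 7: v0=B2 v1=G3 downbeat m6
bar 8: v0=C3 v1=C4 downbeat P8
  -> R7 @ bar 4 tick 0 v(1,): E3->C5 leap 20st
  -> R7 @ bar 5 tick 0 v(1,): C5->D3 leap 22st
  -> R2 @ bar 6 tick 0 v(0, 1): F2/D3 M6 -> E2/B2 P5 similar
  -> R2 @ bar 8 tick 0 v(0, 1): B2/G3 m6 -> C3/C4 P8 similar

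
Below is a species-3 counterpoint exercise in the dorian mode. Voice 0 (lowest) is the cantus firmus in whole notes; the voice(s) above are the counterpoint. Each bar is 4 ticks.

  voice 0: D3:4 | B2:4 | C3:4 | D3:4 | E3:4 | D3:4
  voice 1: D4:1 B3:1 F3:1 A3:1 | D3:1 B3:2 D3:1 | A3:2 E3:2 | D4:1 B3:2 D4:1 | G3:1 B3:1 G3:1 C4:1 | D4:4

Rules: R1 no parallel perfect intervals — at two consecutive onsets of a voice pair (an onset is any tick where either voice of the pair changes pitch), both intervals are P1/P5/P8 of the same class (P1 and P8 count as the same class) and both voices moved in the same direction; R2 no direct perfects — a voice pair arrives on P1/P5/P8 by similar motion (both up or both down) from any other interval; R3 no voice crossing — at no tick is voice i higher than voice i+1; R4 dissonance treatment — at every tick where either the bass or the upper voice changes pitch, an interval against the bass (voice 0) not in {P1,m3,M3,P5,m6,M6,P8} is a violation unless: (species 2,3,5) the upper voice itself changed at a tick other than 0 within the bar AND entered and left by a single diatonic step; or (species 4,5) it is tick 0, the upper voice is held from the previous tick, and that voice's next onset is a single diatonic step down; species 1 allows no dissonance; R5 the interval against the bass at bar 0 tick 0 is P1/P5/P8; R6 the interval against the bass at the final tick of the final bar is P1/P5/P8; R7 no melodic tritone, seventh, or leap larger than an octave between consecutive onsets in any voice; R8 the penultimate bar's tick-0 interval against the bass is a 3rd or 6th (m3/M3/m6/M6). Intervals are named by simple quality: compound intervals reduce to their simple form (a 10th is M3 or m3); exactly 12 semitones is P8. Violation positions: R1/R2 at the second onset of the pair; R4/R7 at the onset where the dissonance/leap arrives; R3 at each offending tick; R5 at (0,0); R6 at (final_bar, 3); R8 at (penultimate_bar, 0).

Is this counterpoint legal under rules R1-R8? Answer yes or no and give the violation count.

No (3 violations)

bar 0: v0=D3 v1=D4 (P8)
bar 1: v0=B2 v1=D3 (m3)
bar 2: v0=C3 v1=A3 (M6)
bar 3: v0=D3 v1=D4 (P8)
bar 4: v0=E3 v1=G3 (m3)
bar 5: v0=D3 v1=D4 (P8)
  R7 @ bar0.2: B3->F3 leap 6st
  R2 @ bar3.0: C3/E3 M3 -> D3/D4 P8 similar
  R7 @ bar3.0: E3->D4 leap 10st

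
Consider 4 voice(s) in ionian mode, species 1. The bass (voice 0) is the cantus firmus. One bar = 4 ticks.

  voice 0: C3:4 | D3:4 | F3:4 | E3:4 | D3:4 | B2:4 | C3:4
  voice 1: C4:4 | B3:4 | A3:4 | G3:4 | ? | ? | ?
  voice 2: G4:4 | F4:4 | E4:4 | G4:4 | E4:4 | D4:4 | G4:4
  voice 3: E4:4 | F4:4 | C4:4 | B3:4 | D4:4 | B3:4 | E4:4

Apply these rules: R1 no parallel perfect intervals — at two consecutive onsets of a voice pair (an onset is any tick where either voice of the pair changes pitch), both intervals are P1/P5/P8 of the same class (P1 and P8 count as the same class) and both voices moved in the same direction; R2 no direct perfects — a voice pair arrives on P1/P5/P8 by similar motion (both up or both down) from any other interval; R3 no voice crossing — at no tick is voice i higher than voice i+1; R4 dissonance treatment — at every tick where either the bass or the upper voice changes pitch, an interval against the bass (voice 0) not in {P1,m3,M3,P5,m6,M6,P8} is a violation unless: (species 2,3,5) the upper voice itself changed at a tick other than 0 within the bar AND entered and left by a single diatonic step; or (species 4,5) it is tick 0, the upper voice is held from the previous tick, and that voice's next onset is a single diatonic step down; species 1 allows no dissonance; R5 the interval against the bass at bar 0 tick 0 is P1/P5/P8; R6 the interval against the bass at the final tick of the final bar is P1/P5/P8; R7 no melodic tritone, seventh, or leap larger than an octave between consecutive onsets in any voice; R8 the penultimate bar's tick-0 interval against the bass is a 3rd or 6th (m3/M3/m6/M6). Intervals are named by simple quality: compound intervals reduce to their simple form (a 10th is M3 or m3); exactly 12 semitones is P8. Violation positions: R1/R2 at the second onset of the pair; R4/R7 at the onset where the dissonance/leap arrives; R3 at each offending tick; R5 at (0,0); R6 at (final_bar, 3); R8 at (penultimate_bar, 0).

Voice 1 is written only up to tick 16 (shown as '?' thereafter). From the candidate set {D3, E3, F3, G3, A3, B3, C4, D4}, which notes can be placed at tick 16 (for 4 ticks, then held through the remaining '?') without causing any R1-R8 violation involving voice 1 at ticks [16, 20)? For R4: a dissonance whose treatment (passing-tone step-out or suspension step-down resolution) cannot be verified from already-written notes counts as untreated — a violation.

{A3, B3, F3}

D3: violates R2
E3: violates R1,R4
F3: legal
G3: violates R4
A3: legal
B3: legal
C4: violates R4
D4: violates R2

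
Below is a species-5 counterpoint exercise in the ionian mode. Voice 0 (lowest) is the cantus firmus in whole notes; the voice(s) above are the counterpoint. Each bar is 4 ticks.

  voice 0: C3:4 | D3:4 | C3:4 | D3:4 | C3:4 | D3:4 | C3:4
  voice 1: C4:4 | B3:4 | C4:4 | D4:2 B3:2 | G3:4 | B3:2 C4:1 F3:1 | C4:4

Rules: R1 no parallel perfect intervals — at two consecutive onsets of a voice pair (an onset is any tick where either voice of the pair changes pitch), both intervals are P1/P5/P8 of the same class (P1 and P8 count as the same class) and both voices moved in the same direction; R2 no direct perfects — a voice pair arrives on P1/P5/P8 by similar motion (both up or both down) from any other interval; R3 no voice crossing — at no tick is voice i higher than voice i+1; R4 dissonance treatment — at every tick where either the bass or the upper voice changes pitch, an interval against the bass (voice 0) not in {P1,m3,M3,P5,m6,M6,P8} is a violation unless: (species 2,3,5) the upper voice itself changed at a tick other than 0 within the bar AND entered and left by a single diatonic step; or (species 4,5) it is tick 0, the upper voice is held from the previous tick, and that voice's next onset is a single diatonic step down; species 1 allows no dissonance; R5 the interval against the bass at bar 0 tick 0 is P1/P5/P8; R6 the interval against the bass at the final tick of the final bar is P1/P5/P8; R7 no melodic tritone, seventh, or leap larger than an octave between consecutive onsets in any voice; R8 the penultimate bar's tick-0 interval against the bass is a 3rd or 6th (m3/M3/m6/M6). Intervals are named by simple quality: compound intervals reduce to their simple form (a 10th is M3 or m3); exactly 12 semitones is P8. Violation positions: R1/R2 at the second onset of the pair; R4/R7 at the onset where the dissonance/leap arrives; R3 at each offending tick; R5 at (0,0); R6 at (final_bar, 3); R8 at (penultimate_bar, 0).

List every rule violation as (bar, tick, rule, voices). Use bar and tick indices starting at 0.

(3, 0, R1, (0, 1))
(4, 0, R2, (0, 1))
(5, 2, R4, (0, 1))

bar 0: v0=C3 v1=C4 downbeat P8
bar 1: v0=D3 v1=B3 downbeat M6
bar 2: v0=C3 v1=C4 downbeat P8
bar 3: v0=D3 v1=D4 downbeat P8
bar 4: v0=C3 v1=G3 downbeat P5
bar 5: v0=D3 v1=B3 downbeat M6
bar 6: v0=C3 v1=C4 downbeat P8
  -> R1 @ bar 3 tick 0 v(0, 1): C3/C4 P8 -> D3/D4 P8 similar
  -> R2 @ bar 4 tick 0 v(0, 1): D3/B3 M6 -> C3/G3 P5 similar
  -> R4 @ bar 5 tick 2 v(0, 1): D3/C4 m7 untreated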